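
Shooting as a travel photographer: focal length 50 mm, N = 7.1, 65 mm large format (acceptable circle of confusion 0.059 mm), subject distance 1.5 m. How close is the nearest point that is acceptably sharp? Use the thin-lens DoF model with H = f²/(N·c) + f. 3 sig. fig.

1.21 m

Hyperfocal distance H = f²/(N·c) + f = 50²/(7.1 × 0.059) + 50 = 2500/0.4189 + 50 ≈ 6018.0 mm ≈ 6.018 m.
Near limit Dn = s·(H − f)/(H + s − 2f) = 1500 × (6018.0 − 50) / (6018.0 + 1500 − 2 × 50) = 1500 × 5968.0 / 7418.0 ≈ 1206.8 mm ≈ 1.21 m.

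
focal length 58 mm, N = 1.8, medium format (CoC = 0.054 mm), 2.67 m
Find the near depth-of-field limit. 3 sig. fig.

Hyperfocal distance H = f²/(N·c) + f = 58²/(1.8 × 0.054) + 58 = 3364/0.0972 + 58 ≈ 34667.1 mm ≈ 34.67 m.
Near limit Dn = s·(H − f)/(H + s − 2f) = 2670 × (34667.1 − 58) / (34667.1 + 2670 − 2 × 58) = 2670 × 34609.1 / 37221.1 ≈ 2482.6 mm ≈ 2.48 m.

2.48 m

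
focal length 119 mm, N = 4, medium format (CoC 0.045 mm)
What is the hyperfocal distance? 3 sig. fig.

Hyperfocal distance H = f²/(N·c) + f = 119²/(4 × 0.045) + 119 = 14161/0.18 + 119 ≈ 78791.2 mm ≈ 78.8 m.

78.8 m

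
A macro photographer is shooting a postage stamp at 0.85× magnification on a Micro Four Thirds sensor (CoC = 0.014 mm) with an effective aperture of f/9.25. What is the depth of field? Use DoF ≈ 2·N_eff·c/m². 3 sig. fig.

0.358 mm

At magnification m, DoF ≈ 2·N_eff·c/m² = 2 × 9.25 × 0.014 / 0.85² = 0.259 / 0.7225 ≈ 0.358 mm.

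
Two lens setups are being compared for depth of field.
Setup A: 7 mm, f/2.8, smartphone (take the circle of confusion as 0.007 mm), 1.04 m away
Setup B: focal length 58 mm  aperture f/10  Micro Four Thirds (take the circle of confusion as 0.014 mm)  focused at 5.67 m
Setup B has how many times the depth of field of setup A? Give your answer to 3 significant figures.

2.70

Setup A: H = 7²/(2.8×0.007) + 7 ≈ 2507.0 mm; DoF = Df − Dn = 1772.3 − 735.9 ≈ 1036.4 mm.
Setup B: H = 58²/(10×0.014) + 58 ≈ 24086.6 mm; DoF = Df − Dn = 7397.8 − 4596.5 ≈ 2801.3 mm.
Ratio = 2801.3 / 1036.4 ≈ 2.70.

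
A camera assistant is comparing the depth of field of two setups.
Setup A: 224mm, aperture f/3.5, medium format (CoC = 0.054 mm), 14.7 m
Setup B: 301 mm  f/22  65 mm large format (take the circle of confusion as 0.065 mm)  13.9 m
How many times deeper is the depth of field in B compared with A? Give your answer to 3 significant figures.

Setup A: H = 224²/(3.5×0.054) + 224 ≈ 265705.5 mm; DoF = Df − Dn = 15547.8 − 13939.9 ≈ 1607.9 mm.
Setup B: H = 301²/(22×0.065) + 301 ≈ 63658.3 mm; DoF = Df − Dn = 17698.9 − 11443.7 ≈ 6255.2 mm.
Ratio = 6255.2 / 1607.9 ≈ 3.89.

3.89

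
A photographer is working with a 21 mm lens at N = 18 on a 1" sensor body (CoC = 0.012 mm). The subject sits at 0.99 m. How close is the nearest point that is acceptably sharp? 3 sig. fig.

Hyperfocal distance H = f²/(N·c) + f = 21²/(18 × 0.012) + 21 = 441/0.216 + 21 ≈ 2062.7 mm ≈ 2.063 m.
Near limit Dn = s·(H − f)/(H + s − 2f) = 990 × (2062.7 − 21) / (2062.7 + 990 − 2 × 21) = 990 × 2041.7 / 3010.7 ≈ 671.36 mm ≈ 0.671 m.

0.671 m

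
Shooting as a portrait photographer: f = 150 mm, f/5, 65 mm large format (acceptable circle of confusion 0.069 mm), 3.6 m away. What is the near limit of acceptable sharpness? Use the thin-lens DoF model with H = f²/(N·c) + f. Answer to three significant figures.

3.42 m

Hyperfocal distance H = f²/(N·c) + f = 150²/(5 × 0.069) + 150 = 22500/0.345 + 150 ≈ 65367.4 mm ≈ 65.37 m.
Near limit Dn = s·(H − f)/(H + s − 2f) = 3600 × (65367.4 − 150) / (65367.4 + 3600 − 2 × 150) = 3600 × 65217.4 / 68667.4 ≈ 3419.1 mm ≈ 3.42 m.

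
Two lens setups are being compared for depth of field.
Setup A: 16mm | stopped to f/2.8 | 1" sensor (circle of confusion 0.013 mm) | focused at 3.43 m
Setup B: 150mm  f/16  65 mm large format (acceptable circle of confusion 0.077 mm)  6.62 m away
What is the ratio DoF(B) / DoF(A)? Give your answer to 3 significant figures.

1.23

Setup A: H = 16²/(2.8×0.013) + 16 ≈ 7049.0 mm; DoF = Df − Dn = 6665.7 − 2309.1 ≈ 4356.6 mm.
Setup B: H = 150²/(16×0.077) + 150 ≈ 18413.0 mm; DoF = Df − Dn = 10251.9 − 4888.2 ≈ 5363.7 mm.
Ratio = 5363.7 / 4356.6 ≈ 1.23.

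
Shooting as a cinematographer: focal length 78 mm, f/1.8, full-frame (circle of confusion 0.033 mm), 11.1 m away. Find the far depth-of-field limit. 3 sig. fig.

Hyperfocal distance H = f²/(N·c) + f = 78²/(1.8 × 0.033) + 78 = 6084/0.0594 + 78 ≈ 102502.2 mm ≈ 102.5 m.
Far limit Df = s·(H − f)/(H − s) = 11100 × (102502.2 − 78) / (102502.2 − 11100) = 11100 × 102424.2 / 91402.2 ≈ 12439 mm ≈ 12.4 m.

12.4 m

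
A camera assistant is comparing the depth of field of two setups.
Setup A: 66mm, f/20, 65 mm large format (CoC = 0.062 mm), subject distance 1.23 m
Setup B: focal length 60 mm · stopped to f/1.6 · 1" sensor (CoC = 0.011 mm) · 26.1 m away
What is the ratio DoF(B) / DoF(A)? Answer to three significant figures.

Setup A: H = 66²/(20×0.062) + 66 ≈ 3578.9 mm; DoF = Df − Dn = 1839.53 − 923.87 ≈ 915.66 mm.
Setup B: H = 60²/(1.6×0.011) + 60 ≈ 204605.5 mm; DoF = Df − Dn = 29907.4 − 23152.5 ≈ 6754.9 mm.
Ratio = 6754.9 / 915.66 ≈ 7.38.

7.38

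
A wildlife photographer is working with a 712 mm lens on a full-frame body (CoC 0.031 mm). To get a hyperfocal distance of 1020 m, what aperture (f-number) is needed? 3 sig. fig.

f/16

Rearrange H = f²/(N·c) + f for N: N = f² / ((H − f)·c).
N = 712² / ((1020000 − 712) × 0.031) = 506944 / 31598 ≈ 16.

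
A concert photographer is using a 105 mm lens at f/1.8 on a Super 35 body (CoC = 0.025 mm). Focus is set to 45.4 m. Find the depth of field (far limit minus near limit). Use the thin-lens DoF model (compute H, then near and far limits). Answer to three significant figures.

Hyperfocal distance H = f²/(N·c) + f = 105²/(1.8 × 0.025) + 105 = 11025/0.045 + 105 ≈ 245105.0 mm ≈ 245.1 m.
Near limit Dn = s·(H − f)/(H + s − 2f) = 45400 × (245105.0 − 105) / (245105.0 + 45400 − 2 × 105) = 45400 × 245000.0 / 290295.0 ≈ 38316 mm.
Far limit Df = s·(H − f)/(H − s) = 45400 × (245105.0 − 105) / (245105.0 − 45400) = 45400 × 245000.0 / 199705.0 ≈ 55697 mm.
Depth of field = Df − Dn = 55697 − 38316 ≈ 17381 mm ≈ 17.4 m.

17.4 m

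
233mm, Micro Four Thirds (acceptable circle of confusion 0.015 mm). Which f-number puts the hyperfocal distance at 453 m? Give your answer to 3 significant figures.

f/7.99

Rearrange H = f²/(N·c) + f for N: N = f² / ((H − f)·c).
N = 233² / ((453000 − 233) × 0.015) = 54289 / 6792 ≈ 7.99.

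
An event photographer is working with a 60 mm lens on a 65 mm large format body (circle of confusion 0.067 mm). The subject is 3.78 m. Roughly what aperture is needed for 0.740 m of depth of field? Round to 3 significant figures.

Write h = H − f = f²/(N·c). The thin-lens limits are Dn = s·h/(h + (s−f)) and Df = s·h/(h − (s−f)), so DoF = Df − Dn = 2·s·(s−f)·h / (h² − (s−f)²).
That is a quadratic in h: DoF·h² − 2·s·(s−f)·h − DoF·(s−f)² = 0 ⇒ h = (s−f)·(s + √(s² + DoF²)) / DoF = 3720 × (3780 + √(3780² + 740²)) / 740 = 3720 × (3780 + 3851.75) / 740 ≈ 38365 mm.
Then N = f²/(c·h) = 60² / (0.067 × 38365) = 3600 / 2570.5 ≈ 1.40.

f/1.40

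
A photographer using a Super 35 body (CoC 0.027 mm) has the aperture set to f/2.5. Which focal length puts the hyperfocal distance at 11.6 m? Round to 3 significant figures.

27.9 mm

From H = f²/(N·c) + f, with f ≪ H: f ≈ √(H·N·c) = √(11600 × 2.5 × 0.027) = √783.00 ≈ 27.98 mm.
Exact: f² + N·c·f − N·c·H = 0 ⇒ f = (−N·c + √((N·c)² + 4·N·c·H))/2 = (−0.0675 + √3132.0)/2 ≈ 27.948 mm ≈ 27.9 mm.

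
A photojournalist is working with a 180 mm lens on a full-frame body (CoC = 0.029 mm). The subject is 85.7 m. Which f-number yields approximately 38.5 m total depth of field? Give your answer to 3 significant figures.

f/2.80

Write h = H − f = f²/(N·c). The thin-lens limits are Dn = s·h/(h + (s−f)) and Df = s·h/(h − (s−f)), so DoF = Df − Dn = 2·s·(s−f)·h / (h² − (s−f)²).
That is a quadratic in h: DoF·h² − 2·s·(s−f)·h − DoF·(s−f)² = 0 ⇒ h = (s−f)·(s + √(s² + DoF²)) / DoF = 85520 × (85700 + √(85700² + 38500²)) / 38500 = 85520 × (85700 + 93950.7) / 38500 ≈ 399058 mm.
Then N = f²/(c·h) = 180² / (0.029 × 399058) = 32400 / 11573 ≈ 2.80.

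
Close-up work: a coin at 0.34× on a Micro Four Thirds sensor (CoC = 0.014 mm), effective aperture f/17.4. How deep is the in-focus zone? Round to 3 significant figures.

4.21 mm

At magnification m, DoF ≈ 2·N_eff·c/m² = 2 × 17.4 × 0.014 / 0.34² = 0.4872 / 0.1156 ≈ 4.21 mm.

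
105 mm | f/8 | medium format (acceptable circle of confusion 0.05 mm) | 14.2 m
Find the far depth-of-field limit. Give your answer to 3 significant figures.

Hyperfocal distance H = f²/(N·c) + f = 105²/(8 × 0.05) + 105 = 11025/0.4 + 105 ≈ 27667.5 mm ≈ 27.67 m.
Far limit Df = s·(H − f)/(H − s) = 14200 × (27667.5 − 105) / (27667.5 − 14200) = 14200 × 27562.5 / 13467.5 ≈ 29062 mm ≈ 29.1 m.

29.1 m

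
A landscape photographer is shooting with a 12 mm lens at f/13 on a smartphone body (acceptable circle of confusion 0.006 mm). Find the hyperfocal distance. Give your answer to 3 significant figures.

1.86 m

Hyperfocal distance H = f²/(N·c) + f = 12²/(13 × 0.006) + 12 = 144/0.078 + 12 ≈ 1858.2 mm ≈ 1.86 m.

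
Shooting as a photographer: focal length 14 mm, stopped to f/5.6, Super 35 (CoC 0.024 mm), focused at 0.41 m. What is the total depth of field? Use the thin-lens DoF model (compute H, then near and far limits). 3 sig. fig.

Hyperfocal distance H = f²/(N·c) + f = 14²/(5.6 × 0.024) + 14 = 196/0.1344 + 14 ≈ 1472.3 mm ≈ 1.472 m.
Near limit Dn = s·(H − f)/(H + s − 2f) = 410 × (1472.3 − 14) / (1472.3 + 410 − 2 × 14) = 410 × 1458.3 / 1854.3 ≈ 322.44 mm.
Far limit Df = s·(H − f)/(H − s) = 410 × (1472.3 − 14) / (1472.3 − 410) = 410 × 1458.3 / 1062.3 ≈ 562.83 mm.
Depth of field = Df − Dn = 562.83 − 322.44 ≈ 240.39 mm.

240 mm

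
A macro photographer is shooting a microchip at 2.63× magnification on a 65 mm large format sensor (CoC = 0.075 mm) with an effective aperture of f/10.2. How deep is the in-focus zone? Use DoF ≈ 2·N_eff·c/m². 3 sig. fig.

At magnification m, DoF ≈ 2·N_eff·c/m² = 2 × 10.2 × 0.075 / 2.63² = 1.53 / 6.917 ≈ 0.221 mm.

0.221 mm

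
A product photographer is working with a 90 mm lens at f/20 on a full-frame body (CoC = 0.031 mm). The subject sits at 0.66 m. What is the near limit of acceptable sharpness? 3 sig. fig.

0.632 m

Hyperfocal distance H = f²/(N·c) + f = 90²/(20 × 0.031) + 90 = 8100/0.62 + 90 ≈ 13154.5 mm ≈ 13.15 m.
Near limit Dn = s·(H − f)/(H + s − 2f) = 660 × (13154.5 − 90) / (13154.5 + 660 − 2 × 90) = 660 × 13064.5 / 13634.5 ≈ 632.41 mm ≈ 0.632 m.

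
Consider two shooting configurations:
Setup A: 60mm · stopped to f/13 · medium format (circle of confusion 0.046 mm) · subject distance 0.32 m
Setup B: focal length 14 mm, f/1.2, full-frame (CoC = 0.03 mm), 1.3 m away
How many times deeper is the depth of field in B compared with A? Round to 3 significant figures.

Setup A: H = 60²/(13×0.046) + 60 ≈ 6080.1 mm; DoF = Df − Dn = 334.444 − 306.752 ≈ 27.692 mm.
Setup B: H = 14²/(1.2×0.03) + 14 ≈ 5458.4 mm; DoF = Df − Dn = 1702.03 − 1051.61 ≈ 650.42 mm.
Ratio = 650.42 / 27.692 ≈ 23.5.

23.5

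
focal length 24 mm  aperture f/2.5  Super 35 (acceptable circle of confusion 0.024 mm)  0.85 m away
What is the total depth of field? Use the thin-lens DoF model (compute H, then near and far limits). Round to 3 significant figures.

147 mm

Hyperfocal distance H = f²/(N·c) + f = 24²/(2.5 × 0.024) + 24 = 576/0.06 + 24 ≈ 9624.0 mm ≈ 9.624 m.
Near limit Dn = s·(H − f)/(H + s − 2f) = 850 × (9624.0 − 24) / (9624.0 + 850 − 2 × 24) = 850 × 9600.0 / 10426.0 ≈ 782.66 mm.
Far limit Df = s·(H − f)/(H − s) = 850 × (9624.0 − 24) / (9624.0 − 850) = 850 × 9600.0 / 8774.0 ≈ 930.02 mm.
Depth of field = Df − Dn = 930.02 − 782.66 ≈ 147.36 mm.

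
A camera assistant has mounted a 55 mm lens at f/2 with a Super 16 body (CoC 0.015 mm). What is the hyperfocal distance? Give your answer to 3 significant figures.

Hyperfocal distance H = f²/(N·c) + f = 55²/(2 × 0.015) + 55 = 3025/0.03 + 55 ≈ 100888.3 mm ≈ 101 m.

101 m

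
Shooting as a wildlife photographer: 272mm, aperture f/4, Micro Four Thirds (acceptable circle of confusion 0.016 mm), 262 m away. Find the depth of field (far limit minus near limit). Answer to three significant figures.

125 m

Hyperfocal distance H = f²/(N·c) + f = 272²/(4 × 0.016) + 272 = 73984/0.064 + 272 ≈ 1156272.0 mm ≈ 1156 m.
Near limit Dn = s·(H − f)/(H + s − 2f) = 262000 × (1156272.0 − 272) / (1156272.0 + 262000 − 2 × 272) = 262000 × 1156000.0 / 1417728.0 ≈ 213632 mm.
Far limit Df = s·(H − f)/(H − s) = 262000 × (1156272.0 − 272) / (1156272.0 − 262000) = 262000 × 1156000.0 / 894272.0 ≈ 338680 mm.
Depth of field = Df − Dn = 338680 − 213632 ≈ 125048 mm ≈ 125 m.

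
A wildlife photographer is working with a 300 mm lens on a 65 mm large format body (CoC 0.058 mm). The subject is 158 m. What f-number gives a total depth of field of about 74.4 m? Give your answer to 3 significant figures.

f/2.20

Write h = H − f = f²/(N·c). The thin-lens limits are Dn = s·h/(h + (s−f)) and Df = s·h/(h − (s−f)), so DoF = Df − Dn = 2·s·(s−f)·h / (h² − (s−f)²).
That is a quadratic in h: DoF·h² − 2·s·(s−f)·h − DoF·(s−f)² = 0 ⇒ h = (s−f)·(s + √(s² + DoF²)) / DoF = 157700 × (158000 + √(158000² + 74400²)) / 74400 = 157700 × (158000 + 174641) / 74400 ≈ 705073 mm.
Then N = f²/(c·h) = 300² / (0.058 × 705073) = 90000 / 40894 ≈ 2.20.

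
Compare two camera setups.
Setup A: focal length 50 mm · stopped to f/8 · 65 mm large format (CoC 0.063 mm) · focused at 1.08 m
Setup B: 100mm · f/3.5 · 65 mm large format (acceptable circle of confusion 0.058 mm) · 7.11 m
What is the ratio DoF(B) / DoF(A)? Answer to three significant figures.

Setup A: H = 50²/(8×0.063) + 50 ≈ 5010.3 mm; DoF = Df − Dn = 1363.03 − 894.30 ≈ 468.73 mm.
Setup B: H = 100²/(3.5×0.058) + 100 ≈ 49361.1 mm; DoF = Df − Dn = 8289.6 − 6224.3 ≈ 2065.3 mm.
Ratio = 2065.3 / 468.73 ≈ 4.41.

4.41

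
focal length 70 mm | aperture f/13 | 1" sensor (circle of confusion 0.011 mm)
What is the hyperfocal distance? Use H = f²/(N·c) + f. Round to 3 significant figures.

34.3 m

Hyperfocal distance H = f²/(N·c) + f = 70²/(13 × 0.011) + 70 = 4900/0.143 + 70 ≈ 34335.7 mm ≈ 34.3 m.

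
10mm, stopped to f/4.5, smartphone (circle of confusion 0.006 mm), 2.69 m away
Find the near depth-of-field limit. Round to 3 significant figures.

1.56 m

Hyperfocal distance H = f²/(N·c) + f = 10²/(4.5 × 0.006) + 10 = 100/0.027 + 10 ≈ 3713.7 mm ≈ 3.714 m.
Near limit Dn = s·(H − f)/(H + s − 2f) = 2690 × (3713.7 − 10) / (3713.7 + 2690 − 2 × 10) = 2690 × 3703.7 / 6383.7 ≈ 1560.7 mm ≈ 1.56 m.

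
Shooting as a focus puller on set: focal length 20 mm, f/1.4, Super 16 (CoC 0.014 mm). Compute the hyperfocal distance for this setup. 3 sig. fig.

Hyperfocal distance H = f²/(N·c) + f = 20²/(1.4 × 0.014) + 20 = 400/0.0196 + 20 ≈ 20428.2 mm ≈ 20.4 m.

20.4 m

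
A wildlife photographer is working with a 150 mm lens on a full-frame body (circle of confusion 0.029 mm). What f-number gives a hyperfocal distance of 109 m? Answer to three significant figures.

Rearrange H = f²/(N·c) + f for N: N = f² / ((H − f)·c).
N = 150² / ((109000 − 150) × 0.029) = 22500 / 3157 ≈ 7.13.

f/7.13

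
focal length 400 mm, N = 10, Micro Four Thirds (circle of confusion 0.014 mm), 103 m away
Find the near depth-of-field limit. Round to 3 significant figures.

Hyperfocal distance H = f²/(N·c) + f = 400²/(10 × 0.014) + 400 = 160000/0.14 + 400 ≈ 1143257.1 mm ≈ 1143 m.
Near limit Dn = s·(H − f)/(H + s − 2f) = 103000 × (1143257.1 − 400) / (1143257.1 + 103000 − 2 × 400) = 103000 × 1142857.1 / 1245457.1 ≈ 94515 mm ≈ 94.5 m.

94.5 m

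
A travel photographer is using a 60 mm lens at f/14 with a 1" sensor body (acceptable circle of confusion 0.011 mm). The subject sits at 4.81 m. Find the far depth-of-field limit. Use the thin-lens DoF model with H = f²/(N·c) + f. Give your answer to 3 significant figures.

Hyperfocal distance H = f²/(N·c) + f = 60²/(14 × 0.011) + 60 = 3600/0.154 + 60 ≈ 23436.6 mm ≈ 23.44 m.
Far limit Df = s·(H − f)/(H − s) = 4810 × (23436.6 − 60) / (23436.6 − 4810) = 4810 × 23376.6 / 18626.6 ≈ 6036.6 mm ≈ 6.04 m.

6.04 m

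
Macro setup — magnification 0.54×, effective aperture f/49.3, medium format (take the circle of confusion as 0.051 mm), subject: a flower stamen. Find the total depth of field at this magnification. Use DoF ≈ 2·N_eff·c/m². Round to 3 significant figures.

17.2 mm

At magnification m, DoF ≈ 2·N_eff·c/m² = 2 × 49.3 × 0.051 / 0.54² = 5.029 / 0.2916 ≈ 17.2 mm.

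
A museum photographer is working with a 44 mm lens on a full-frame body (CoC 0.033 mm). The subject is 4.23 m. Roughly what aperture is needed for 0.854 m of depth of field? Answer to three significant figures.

f/1.40

Write h = H − f = f²/(N·c). The thin-lens limits are Dn = s·h/(h + (s−f)) and Df = s·h/(h − (s−f)), so DoF = Df − Dn = 2·s·(s−f)·h / (h² − (s−f)²).
That is a quadratic in h: DoF·h² − 2·s·(s−f)·h − DoF·(s−f)² = 0 ⇒ h = (s−f)·(s + √(s² + DoF²)) / DoF = 4186 × (4230 + √(4230² + 854²)) / 854 = 4186 × (4230 + 4315.35) / 854 ≈ 41886 mm.
Then N = f²/(c·h) = 44² / (0.033 × 41886) = 1936 / 1382.2 ≈ 1.40.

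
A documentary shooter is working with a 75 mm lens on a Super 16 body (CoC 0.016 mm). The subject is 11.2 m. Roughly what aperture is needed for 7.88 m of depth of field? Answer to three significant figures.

f/10

Write h = H − f = f²/(N·c). The thin-lens limits are Dn = s·h/(h + (s−f)) and Df = s·h/(h − (s−f)), so DoF = Df − Dn = 2·s·(s−f)·h / (h² − (s−f)²).
That is a quadratic in h: DoF·h² − 2·s·(s−f)·h − DoF·(s−f)² = 0 ⇒ h = (s−f)·(s + √(s² + DoF²)) / DoF = 11125 × (11200 + √(11200² + 7880²)) / 7880 = 11125 × (11200 + 13694.3) / 7880 ≈ 35146 mm.
Then N = f²/(c·h) = 75² / (0.016 × 35146) = 5625 / 562.33 ≈ 10.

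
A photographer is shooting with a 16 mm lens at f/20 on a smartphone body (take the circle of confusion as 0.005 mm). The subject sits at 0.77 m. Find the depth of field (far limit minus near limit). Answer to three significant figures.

Hyperfocal distance H = f²/(N·c) + f = 16²/(20 × 0.005) + 16 = 256/0.1 + 16 ≈ 2576.0 mm ≈ 2.576 m.
Near limit Dn = s·(H − f)/(H + s − 2f) = 770 × (2576.0 − 16) / (2576.0 + 770 − 2 × 16) = 770 × 2560.0 / 3314.0 ≈ 594.81 mm.
Far limit Df = s·(H − f)/(H − s) = 770 × (2576.0 − 16) / (2576.0 − 770) = 770 × 2560.0 / 1806.0 ≈ 1091.47 mm.
Depth of field = Df − Dn = 1091.47 − 594.81 ≈ 496.66 mm.

497 mm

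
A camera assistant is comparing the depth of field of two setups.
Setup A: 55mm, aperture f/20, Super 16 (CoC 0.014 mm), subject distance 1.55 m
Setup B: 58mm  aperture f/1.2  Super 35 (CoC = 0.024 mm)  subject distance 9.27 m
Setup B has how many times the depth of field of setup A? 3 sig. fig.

3.36

Setup A: H = 55²/(20×0.014) + 55 ≈ 10858.6 mm; DoF = Df − Dn = 1798.94 − 1361.58 ≈ 437.36 mm.
Setup B: H = 58²/(1.2×0.024) + 58 ≈ 116863.6 mm; DoF = Df − Dn = 10063.7 − 8592.4 ≈ 1471.3 mm.
Ratio = 1471.3 / 437.36 ≈ 3.36.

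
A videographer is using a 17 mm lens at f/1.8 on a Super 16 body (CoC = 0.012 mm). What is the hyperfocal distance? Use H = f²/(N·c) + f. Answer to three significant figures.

Hyperfocal distance H = f²/(N·c) + f = 17²/(1.8 × 0.012) + 17 = 289/0.0216 + 17 ≈ 13396.6 mm ≈ 13.4 m.

13.4 m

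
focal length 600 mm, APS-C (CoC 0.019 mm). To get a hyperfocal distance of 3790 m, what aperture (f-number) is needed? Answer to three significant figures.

Rearrange H = f²/(N·c) + f for N: N = f² / ((H − f)·c).
N = 600² / ((3790000 − 600) × 0.019) = 360000 / 71999 ≈ 5.

f/5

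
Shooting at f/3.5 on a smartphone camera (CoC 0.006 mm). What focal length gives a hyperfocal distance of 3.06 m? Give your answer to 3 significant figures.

8.01 mm

From H = f²/(N·c) + f, with f ≪ H: f ≈ √(H·N·c) = √(3060 × 3.5 × 0.006) = √64.260 ≈ 8.016 mm.
Exact: f² + N·c·f − N·c·H = 0 ⇒ f = (−N·c + √((N·c)² + 4·N·c·H))/2 = (−0.021 + √257.04)/2 ≈ 8.0057 mm ≈ 8.01 mm.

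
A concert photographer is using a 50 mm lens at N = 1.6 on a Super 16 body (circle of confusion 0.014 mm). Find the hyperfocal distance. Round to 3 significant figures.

Hyperfocal distance H = f²/(N·c) + f = 50²/(1.6 × 0.014) + 50 = 2500/0.0224 + 50 ≈ 111657.1 mm ≈ 112 m.

112 m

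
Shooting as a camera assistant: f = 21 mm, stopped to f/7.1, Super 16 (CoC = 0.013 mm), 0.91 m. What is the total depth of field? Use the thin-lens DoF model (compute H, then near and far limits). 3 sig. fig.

Hyperfocal distance H = f²/(N·c) + f = 21²/(7.1 × 0.013) + 21 = 441/0.0923 + 21 ≈ 4798.9 mm ≈ 4.799 m.
Near limit Dn = s·(H − f)/(H + s − 2f) = 910 × (4798.9 − 21) / (4798.9 + 910 − 2 × 21) = 910 × 4777.9 / 5666.9 ≈ 767.24 mm.
Far limit Df = s·(H − f)/(H − s) = 910 × (4798.9 − 21) / (4798.9 − 910) = 910 × 4777.9 / 3888.9 ≈ 1118.03 mm.
Depth of field = Df − Dn = 1118.03 − 767.24 ≈ 350.79 mm.

351 mm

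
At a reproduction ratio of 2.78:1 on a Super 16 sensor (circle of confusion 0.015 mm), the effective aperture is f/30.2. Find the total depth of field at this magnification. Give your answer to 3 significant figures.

At magnification m, DoF ≈ 2·N_eff·c/m² = 2 × 30.2 × 0.015 / 2.78² = 0.906 / 7.728 ≈ 0.117 mm.

0.117 mm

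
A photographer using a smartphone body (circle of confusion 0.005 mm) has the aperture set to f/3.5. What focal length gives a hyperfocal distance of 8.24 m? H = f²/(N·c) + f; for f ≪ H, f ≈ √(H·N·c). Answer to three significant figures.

12.0 mm

From H = f²/(N·c) + f, with f ≪ H: f ≈ √(H·N·c) = √(8240 × 3.5 × 0.005) = √144.20 ≈ 12.01 mm.
The +f correction barely moves this — solving exactly, f² + N·c·f − N·c·H = 0 ⇒ f = (−N·c + √((N·c)² + 4·N·c·H))/2 = (−0.0175 + √576.80)/2 ≈ 12.000 mm, so f ≈ 12.0 mm.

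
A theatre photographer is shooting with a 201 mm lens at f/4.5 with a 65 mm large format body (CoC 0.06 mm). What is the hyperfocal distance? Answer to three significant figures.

Hyperfocal distance H = f²/(N·c) + f = 201²/(4.5 × 0.06) + 201 = 40401/0.27 + 201 ≈ 149834.3 mm ≈ 150 m.

150 m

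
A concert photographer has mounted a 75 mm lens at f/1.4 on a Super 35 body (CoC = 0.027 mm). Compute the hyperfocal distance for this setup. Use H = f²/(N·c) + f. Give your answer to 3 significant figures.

Hyperfocal distance H = f²/(N·c) + f = 75²/(1.4 × 0.027) + 75 = 5625/0.0378 + 75 ≈ 148884.5 mm ≈ 149 m.

149 m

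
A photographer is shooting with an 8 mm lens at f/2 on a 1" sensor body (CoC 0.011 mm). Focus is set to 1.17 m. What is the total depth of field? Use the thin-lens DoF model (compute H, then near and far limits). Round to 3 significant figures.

1.11 m

Hyperfocal distance H = f²/(N·c) + f = 8²/(2 × 0.011) + 8 = 64/0.022 + 8 ≈ 2917.1 mm ≈ 2.917 m.
Near limit Dn = s·(H − f)/(H + s − 2f) = 1170 × (2917.1 − 8) / (2917.1 + 1170 − 2 × 8) = 1170 × 2909.1 / 4071.1 ≈ 836.1 mm.
Far limit Df = s·(H − f)/(H − s) = 1170 × (2917.1 − 8) / (2917.1 − 1170) = 1170 × 2909.1 / 1747.1 ≈ 1948.2 mm.
Depth of field = Df − Dn = 1948.2 − 836.1 ≈ 1112.1 mm ≈ 1.11 m.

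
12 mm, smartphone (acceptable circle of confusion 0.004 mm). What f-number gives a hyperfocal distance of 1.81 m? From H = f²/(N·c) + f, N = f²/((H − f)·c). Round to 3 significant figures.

Rearrange H = f²/(N·c) + f for N: N = f² / ((H − f)·c).
N = 12² / ((1810 − 12) × 0.004) = 144 / 7.192 ≈ 20.

f/20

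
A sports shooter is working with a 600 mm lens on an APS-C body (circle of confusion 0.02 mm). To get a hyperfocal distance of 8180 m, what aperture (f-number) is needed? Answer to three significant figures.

Rearrange H = f²/(N·c) + f for N: N = f² / ((H − f)·c).
N = 600² / ((8180000 − 600) × 0.02) = 360000 / 163588 ≈ 2.20.

f/2.20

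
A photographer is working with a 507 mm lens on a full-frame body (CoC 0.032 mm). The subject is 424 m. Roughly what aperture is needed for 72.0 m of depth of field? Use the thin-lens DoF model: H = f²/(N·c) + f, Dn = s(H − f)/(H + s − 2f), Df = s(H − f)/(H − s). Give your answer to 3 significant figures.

Write h = H − f = f²/(N·c). The thin-lens limits are Dn = s·h/(h + (s−f)) and Df = s·h/(h − (s−f)), so DoF = Df − Dn = 2·s·(s−f)·h / (h² − (s−f)²).
That is a quadratic in h: DoF·h² − 2·s·(s−f)·h − DoF·(s−f)² = 0 ⇒ h = (s−f)·(s + √(s² + DoF²)) / DoF = 423493 × (424000 + √(424000² + 72000²)) / 72000 = 423493 × (424000 + 430070) / 72000 ≈ 5023508 mm.
Then N = f²/(c·h) = 507² / (0.032 × 5023508) = 257049 / 160752 ≈ 1.60.

f/1.60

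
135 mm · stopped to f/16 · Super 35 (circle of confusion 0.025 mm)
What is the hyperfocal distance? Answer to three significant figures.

Hyperfocal distance H = f²/(N·c) + f = 135²/(16 × 0.025) + 135 = 18225/0.4 + 135 ≈ 45697.5 mm ≈ 45.7 m.

45.7 m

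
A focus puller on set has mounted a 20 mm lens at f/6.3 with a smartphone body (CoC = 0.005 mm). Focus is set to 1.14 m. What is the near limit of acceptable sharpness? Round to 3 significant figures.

Hyperfocal distance H = f²/(N·c) + f = 20²/(6.3 × 0.005) + 20 = 400/0.0315 + 20 ≈ 12718.4 mm ≈ 12.72 m.
Near limit Dn = s·(H − f)/(H + s − 2f) = 1140 × (12718.4 − 20) / (12718.4 + 1140 − 2 × 20) = 1140 × 12698.4 / 13818.4 ≈ 1047.6 mm ≈ 1.05 m.

1.05 m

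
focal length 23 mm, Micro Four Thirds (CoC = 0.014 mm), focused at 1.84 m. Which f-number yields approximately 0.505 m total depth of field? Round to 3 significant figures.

Write h = H − f = f²/(N·c). The thin-lens limits are Dn = s·h/(h + (s−f)) and Df = s·h/(h − (s−f)), so DoF = Df − Dn = 2·s·(s−f)·h / (h² − (s−f)²).
That is a quadratic in h: DoF·h² − 2·s·(s−f)·h − DoF·(s−f)² = 0 ⇒ h = (s−f)·(s + √(s² + DoF²)) / DoF = 1817 × (1840 + √(1840² + 505²)) / 505 = 1817 × (1840 + 1908.04) / 505 ≈ 13486 mm.
Then N = f²/(c·h) = 23² / (0.014 × 13486) = 529 / 188.80 ≈ 2.80.

f/2.80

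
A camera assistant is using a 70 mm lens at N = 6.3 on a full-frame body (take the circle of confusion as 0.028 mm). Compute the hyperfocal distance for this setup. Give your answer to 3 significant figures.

Hyperfocal distance H = f²/(N·c) + f = 70²/(6.3 × 0.028) + 70 = 4900/0.1764 + 70 ≈ 27847.8 mm ≈ 27.8 m.

27.8 m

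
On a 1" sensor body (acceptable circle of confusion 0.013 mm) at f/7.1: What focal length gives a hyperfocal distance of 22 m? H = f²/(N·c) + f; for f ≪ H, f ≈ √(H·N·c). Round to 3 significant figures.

45.0 mm

From H = f²/(N·c) + f, with f ≪ H: f ≈ √(H·N·c) = √(22000 × 7.1 × 0.013) = √2030.6 ≈ 45.06 mm.
Exact: f² + N·c·f − N·c·H = 0 ⇒ f = (−N·c + √((N·c)² + 4·N·c·H))/2 = (−0.0923 + √8122.4)/2 ≈ 45.016 mm ≈ 45.0 mm.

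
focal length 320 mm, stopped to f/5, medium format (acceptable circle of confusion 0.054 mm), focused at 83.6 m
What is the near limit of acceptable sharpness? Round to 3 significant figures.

Hyperfocal distance H = f²/(N·c) + f = 320²/(5 × 0.054) + 320 = 102400/0.27 + 320 ≈ 379579.3 mm ≈ 379.6 m.
Near limit Dn = s·(H − f)/(H + s − 2f) = 83600 × (379579.3 − 320) / (379579.3 + 83600 − 2 × 320) = 83600 × 379259.3 / 462539.3 ≈ 68548 mm ≈ 68.5 m.

68.5 m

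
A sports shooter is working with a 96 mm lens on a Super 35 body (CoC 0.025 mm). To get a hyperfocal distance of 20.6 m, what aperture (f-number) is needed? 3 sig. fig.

f/18

Rearrange H = f²/(N·c) + f for N: N = f² / ((H − f)·c).
N = 96² / ((20600 − 96) × 0.025) = 9216 / 512.6 ≈ 18.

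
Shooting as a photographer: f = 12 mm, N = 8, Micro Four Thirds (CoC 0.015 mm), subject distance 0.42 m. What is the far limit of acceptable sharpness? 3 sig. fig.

0.636 m

Hyperfocal distance H = f²/(N·c) + f = 12²/(8 × 0.015) + 12 = 144/0.12 + 12 ≈ 1212.0 mm ≈ 1.212 m.
Far limit Df = s·(H − f)/(H − s) = 420 × (1212.0 − 12) / (1212.0 − 420) = 420 × 1200.0 / 792.0 ≈ 636.36 mm ≈ 0.636 m.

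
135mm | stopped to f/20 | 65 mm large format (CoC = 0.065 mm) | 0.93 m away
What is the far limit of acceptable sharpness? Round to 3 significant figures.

0.986 m

Hyperfocal distance H = f²/(N·c) + f = 135²/(20 × 0.065) + 135 = 18225/1.3 + 135 ≈ 14154.2 mm ≈ 14.15 m.
Far limit Df = s·(H − f)/(H − s) = 930 × (14154.2 − 135) / (14154.2 − 930) = 930 × 14019.2 / 13224.2 ≈ 985.91 mm ≈ 0.986 m.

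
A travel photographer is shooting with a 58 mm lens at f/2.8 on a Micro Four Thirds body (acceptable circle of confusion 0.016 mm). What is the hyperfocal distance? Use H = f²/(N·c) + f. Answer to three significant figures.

Hyperfocal distance H = f²/(N·c) + f = 58²/(2.8 × 0.016) + 58 = 3364/0.0448 + 58 ≈ 75147.3 mm ≈ 75.1 m.

75.1 m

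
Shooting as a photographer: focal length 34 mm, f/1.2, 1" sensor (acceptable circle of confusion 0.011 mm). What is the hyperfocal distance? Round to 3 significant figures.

Hyperfocal distance H = f²/(N·c) + f = 34²/(1.2 × 0.011) + 34 = 1156/0.0132 + 34 ≈ 87609.8 mm ≈ 87.6 m.

87.6 m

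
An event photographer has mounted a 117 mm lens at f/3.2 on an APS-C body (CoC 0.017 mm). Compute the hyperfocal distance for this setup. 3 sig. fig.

Hyperfocal distance H = f²/(N·c) + f = 117²/(3.2 × 0.017) + 117 = 13689/0.0544 + 117 ≈ 251753.0 mm ≈ 252 m.

252 m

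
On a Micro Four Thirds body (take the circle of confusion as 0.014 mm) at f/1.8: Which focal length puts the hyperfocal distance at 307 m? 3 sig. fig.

From H = f²/(N·c) + f, with f ≪ H: f ≈ √(H·N·c) = √(307000 × 1.8 × 0.014) = √7736.4 ≈ 87.96 mm.
Exact: f² + N·c·f − N·c·H = 0 ⇒ f = (−N·c + √((N·c)² + 4·N·c·H))/2 = (−0.0252 + √30946)/2 ≈ 87.944 mm ≈ 87.9 mm.

87.9 mm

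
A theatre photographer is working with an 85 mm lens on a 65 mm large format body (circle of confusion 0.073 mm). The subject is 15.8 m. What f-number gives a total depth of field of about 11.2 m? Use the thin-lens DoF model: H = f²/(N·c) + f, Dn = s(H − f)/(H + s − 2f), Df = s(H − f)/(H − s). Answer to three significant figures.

f/2.01

Write h = H − f = f²/(N·c). The thin-lens limits are Dn = s·h/(h + (s−f)) and Df = s·h/(h − (s−f)), so DoF = Df − Dn = 2·s·(s−f)·h / (h² − (s−f)²).
That is a quadratic in h: DoF·h² − 2·s·(s−f)·h − DoF·(s−f)² = 0 ⇒ h = (s−f)·(s + √(s² + DoF²)) / DoF = 15715 × (15800 + √(15800² + 11200²)) / 11200 = 15715 × (15800 + 19367.0) / 11200 ≈ 49344 mm.
Then N = f²/(c·h) = 85² / (0.073 × 49344) = 7225 / 3602.1 ≈ 2.01.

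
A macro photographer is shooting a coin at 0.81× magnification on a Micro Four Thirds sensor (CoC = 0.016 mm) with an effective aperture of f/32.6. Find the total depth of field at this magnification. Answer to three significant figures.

At magnification m, DoF ≈ 2·N_eff·c/m² = 2 × 32.6 × 0.016 / 0.81² = 1.043 / 0.6561 ≈ 1.59 mm.

1.59 mm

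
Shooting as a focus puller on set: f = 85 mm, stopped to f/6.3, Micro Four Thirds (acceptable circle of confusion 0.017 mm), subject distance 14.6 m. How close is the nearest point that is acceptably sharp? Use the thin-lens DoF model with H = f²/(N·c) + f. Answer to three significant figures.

Hyperfocal distance H = f²/(N·c) + f = 85²/(6.3 × 0.017) + 85 = 7225/0.1071 + 85 ≈ 67545.3 mm ≈ 67.55 m.
Near limit Dn = s·(H − f)/(H + s − 2f) = 14600 × (67545.3 − 85) / (67545.3 + 14600 − 2 × 85) = 14600 × 67460.3 / 81975.3 ≈ 12015 mm ≈ 12.0 m.

12.0 m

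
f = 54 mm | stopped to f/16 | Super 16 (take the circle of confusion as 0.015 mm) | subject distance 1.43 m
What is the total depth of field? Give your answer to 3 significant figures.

328 mm

Hyperfocal distance H = f²/(N·c) + f = 54²/(16 × 0.015) + 54 = 2916/0.24 + 54 ≈ 12204.0 mm ≈ 12.20 m.
Near limit Dn = s·(H − f)/(H + s − 2f) = 1430 × (12204.0 − 54) / (12204.0 + 1430 − 2 × 54) = 1430 × 12150.0 / 13526.0 ≈ 1284.53 mm.
Far limit Df = s·(H − f)/(H − s) = 1430 × (12204.0 − 54) / (12204.0 − 1430) = 1430 × 12150.0 / 10774.0 ≈ 1612.63 mm.
Depth of field = Df − Dn = 1612.63 − 1284.53 ≈ 328.10 mm.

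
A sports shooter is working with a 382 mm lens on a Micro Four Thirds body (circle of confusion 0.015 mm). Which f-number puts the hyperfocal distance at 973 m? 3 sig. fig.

f/10

Rearrange H = f²/(N·c) + f for N: N = f² / ((H − f)·c).
N = 382² / ((973000 − 382) × 0.015) = 145924 / 14589 ≈ 10.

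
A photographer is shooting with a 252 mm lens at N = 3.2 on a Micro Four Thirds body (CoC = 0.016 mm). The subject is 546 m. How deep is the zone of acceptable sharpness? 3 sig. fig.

596 m

Hyperfocal distance H = f²/(N·c) + f = 252²/(3.2 × 0.016) + 252 = 63504/0.0512 + 252 ≈ 1240564.5 mm ≈ 1241 m.
Near limit Dn = s·(H − f)/(H + s − 2f) = 546000 × (1240564.5 − 252) / (1240564.5 + 546000 − 2 × 252) = 546000 × 1240312.5 / 1786060.5 ≈ 379164 mm.
Far limit Df = s·(H − f)/(H − s) = 546000 × (1240564.5 − 252) / (1240564.5 − 546000) = 546000 × 1240312.5 / 694564.5 ≈ 975015 mm.
Depth of field = Df − Dn = 975015 − 379164 ≈ 595851 mm ≈ 596 m.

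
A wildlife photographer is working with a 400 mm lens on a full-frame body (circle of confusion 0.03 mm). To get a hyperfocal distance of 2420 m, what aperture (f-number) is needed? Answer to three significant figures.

Rearrange H = f²/(N·c) + f for N: N = f² / ((H − f)·c).
N = 400² / ((2420000 − 400) × 0.03) = 160000 / 72588 ≈ 2.20.

f/2.20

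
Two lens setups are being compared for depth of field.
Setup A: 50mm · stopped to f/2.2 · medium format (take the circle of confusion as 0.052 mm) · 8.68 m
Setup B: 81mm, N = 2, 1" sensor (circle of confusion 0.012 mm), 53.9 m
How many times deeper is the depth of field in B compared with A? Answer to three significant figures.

Setup A: H = 50²/(2.2×0.052) + 50 ≈ 21903.1 mm; DoF = Df − Dn = 14344.9 − 6222.6 ≈ 8122.3 mm.
Setup B: H = 81²/(2×0.012) + 81 ≈ 273456.0 mm; DoF = Df − Dn = 67112 − 45034 ≈ 22078 mm.
Ratio = 22078 / 8122.3 ≈ 2.72.

2.72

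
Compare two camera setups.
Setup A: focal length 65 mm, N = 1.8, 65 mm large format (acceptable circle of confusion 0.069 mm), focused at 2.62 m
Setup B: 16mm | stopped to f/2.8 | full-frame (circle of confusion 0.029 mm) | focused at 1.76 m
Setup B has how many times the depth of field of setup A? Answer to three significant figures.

Setup A: H = 65²/(1.8×0.069) + 65 ≈ 34082.7 mm; DoF = Df − Dn = 2832.76 − 2436.96 ≈ 395.80 mm.
Setup B: H = 16²/(2.8×0.029) + 16 ≈ 3168.7 mm; DoF = Df − Dn = 3938.9 − 1133.2 ≈ 2805.7 mm.
Ratio = 2805.7 / 395.80 ≈ 7.09.

7.09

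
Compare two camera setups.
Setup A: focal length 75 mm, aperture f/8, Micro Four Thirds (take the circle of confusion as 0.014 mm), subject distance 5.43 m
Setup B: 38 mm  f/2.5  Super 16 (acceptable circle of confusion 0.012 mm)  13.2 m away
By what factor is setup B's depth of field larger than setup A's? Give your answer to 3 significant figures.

6.66

Setup A: H = 75²/(8×0.014) + 75 ≈ 50298.2 mm; DoF = Df − Dn = 6078.1 − 4906.8 ≈ 1171.3 mm.
Setup B: H = 38²/(2.5×0.012) + 38 ≈ 48171.3 mm; DoF = Df − Dn = 18168.0 − 10365.6 ≈ 7802.4 mm.
Ratio = 7802.4 / 1171.3 ≈ 6.66.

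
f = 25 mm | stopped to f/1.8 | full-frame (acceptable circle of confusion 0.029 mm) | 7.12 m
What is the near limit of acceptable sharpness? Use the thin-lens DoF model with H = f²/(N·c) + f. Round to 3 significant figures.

Hyperfocal distance H = f²/(N·c) + f = 25²/(1.8 × 0.029) + 25 = 625/0.0522 + 25 ≈ 11998.2 mm ≈ 12.00 m.
Near limit Dn = s·(H − f)/(H + s − 2f) = 7120 × (11998.2 − 25) / (11998.2 + 7120 − 2 × 25) = 7120 × 11973.2 / 19068.2 ≈ 4470.7 mm ≈ 4.47 m.

4.47 m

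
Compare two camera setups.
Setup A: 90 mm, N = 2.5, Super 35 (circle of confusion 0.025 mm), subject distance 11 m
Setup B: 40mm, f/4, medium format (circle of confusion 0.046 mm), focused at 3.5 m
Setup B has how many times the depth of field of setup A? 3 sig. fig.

Setup A: H = 90²/(2.5×0.025) + 90 ≈ 129690.0 mm; DoF = Df − Dn = 12011.1 − 10145.9 ≈ 1865.2 mm.
Setup B: H = 40²/(4×0.046) + 40 ≈ 8735.7 mm; DoF = Df − Dn = 5813.0 − 2503.8 ≈ 3309.2 mm.
Ratio = 3309.2 / 1865.2 ≈ 1.77.

1.77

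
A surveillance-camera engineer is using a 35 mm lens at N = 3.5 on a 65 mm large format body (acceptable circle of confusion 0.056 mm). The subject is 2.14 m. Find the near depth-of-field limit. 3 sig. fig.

1.60 m

Hyperfocal distance H = f²/(N·c) + f = 35²/(3.5 × 0.056) + 35 = 1225/0.196 + 35 ≈ 6285.0 mm ≈ 6.285 m.
Near limit Dn = s·(H − f)/(H + s − 2f) = 2140 × (6285.0 − 35) / (6285.0 + 2140 − 2 × 35) = 2140 × 6250.0 / 8355.0 ≈ 1600.8 mm ≈ 1.60 m.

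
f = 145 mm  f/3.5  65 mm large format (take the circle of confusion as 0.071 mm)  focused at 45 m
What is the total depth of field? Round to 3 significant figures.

Hyperfocal distance H = f²/(N·c) + f = 145²/(3.5 × 0.071) + 145 = 21025/0.2485 + 145 ≈ 84752.6 mm ≈ 84.75 m.
Near limit Dn = s·(H − f)/(H + s − 2f) = 45000 × (84752.6 − 145) / (84752.6 + 45000 − 2 × 145) = 45000 × 84607.6 / 129462.6 ≈ 29409 mm.
Far limit Df = s·(H − f)/(H − s) = 45000 × (84752.6 − 145) / (84752.6 − 45000) = 45000 × 84607.6 / 39752.6 ≈ 95776 mm.
Depth of field = Df − Dn = 95776 − 29409 ≈ 66367 mm ≈ 66.4 m.

66.4 m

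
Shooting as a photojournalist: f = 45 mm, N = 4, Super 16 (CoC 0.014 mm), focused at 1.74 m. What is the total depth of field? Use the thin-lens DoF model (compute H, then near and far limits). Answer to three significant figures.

163 mm

Hyperfocal distance H = f²/(N·c) + f = 45²/(4 × 0.014) + 45 = 2025/0.056 + 45 ≈ 36205.7 mm ≈ 36.21 m.
Near limit Dn = s·(H − f)/(H + s − 2f) = 1740 × (36205.7 − 45) / (36205.7 + 1740 − 2 × 45) = 1740 × 36160.7 / 37855.7 ≈ 1662.09 mm.
Far limit Df = s·(H − f)/(H − s) = 1740 × (36205.7 − 45) / (36205.7 − 1740) = 1740 × 36160.7 / 34465.7 ≈ 1825.57 mm.
Depth of field = Df − Dn = 1825.57 − 1662.09 ≈ 163.48 mm.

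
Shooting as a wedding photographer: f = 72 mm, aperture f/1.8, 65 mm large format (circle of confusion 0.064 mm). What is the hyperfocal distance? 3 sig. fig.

Hyperfocal distance H = f²/(N·c) + f = 72²/(1.8 × 0.064) + 72 = 5184/0.1152 + 72 ≈ 45072.0 mm ≈ 45.1 m.

45.1 m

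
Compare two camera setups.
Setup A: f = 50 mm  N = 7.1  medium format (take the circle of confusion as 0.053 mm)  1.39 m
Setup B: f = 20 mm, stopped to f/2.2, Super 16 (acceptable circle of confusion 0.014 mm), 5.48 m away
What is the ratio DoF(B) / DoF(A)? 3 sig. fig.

9.58

Setup A: H = 50²/(7.1×0.053) + 50 ≈ 6693.6 mm; DoF = Df − Dn = 1741.19 − 1156.70 ≈ 584.49 mm.
Setup B: H = 20²/(2.2×0.014) + 20 ≈ 13007.0 mm; DoF = Df − Dn = 9455.1 − 3858.0 ≈ 5597.1 mm.
Ratio = 5597.1 / 584.49 ≈ 9.58.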